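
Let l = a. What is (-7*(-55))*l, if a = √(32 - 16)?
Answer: 1540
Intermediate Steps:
a = 4 (a = √16 = 4)
l = 4
(-7*(-55))*l = -7*(-55)*4 = 385*4 = 1540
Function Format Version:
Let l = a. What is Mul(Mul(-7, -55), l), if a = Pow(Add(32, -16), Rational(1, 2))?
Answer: 1540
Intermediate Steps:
a = 4 (a = Pow(16, Rational(1, 2)) = 4)
l = 4
Mul(Mul(-7, -55), l) = Mul(Mul(-7, -55), 4) = Mul(385, 4) = 1540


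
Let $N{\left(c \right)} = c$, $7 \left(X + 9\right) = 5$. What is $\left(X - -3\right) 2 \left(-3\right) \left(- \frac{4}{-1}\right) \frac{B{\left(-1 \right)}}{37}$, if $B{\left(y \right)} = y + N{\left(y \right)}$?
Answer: $- \frac{48}{7} \approx -6.8571$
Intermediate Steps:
$X = - \frac{58}{7}$ ($X = -9 + \frac{1}{7} \cdot 5 = -9 + \frac{5}{7} = - \frac{58}{7} \approx -8.2857$)
$B{\left(y \right)} = 2 y$ ($B{\left(y \right)} = y + y = 2 y$)
$\left(X - -3\right) 2 \left(-3\right) \left(- \frac{4}{-1}\right) \frac{B{\left(-1 \right)}}{37} = \left(- \frac{58}{7} - -3\right) 2 \left(-3\right) \left(- \frac{4}{-1}\right) \frac{2 \left(-1\right)}{37} = \left(- \frac{58}{7} + 3\right) \left(-6\right) \left(\left(-4\right) \left(-1\right)\right) \left(\left(-2\right) \frac{1}{37}\right) = \left(- \frac{37}{7}\right) \left(-6\right) 4 \left(- \frac{2}{37}\right) = \frac{222}{7} \cdot 4 \left(- \frac{2}{37}\right) = \frac{888}{7} \left(- \frac{2}{37}\right) = - \frac{48}{7}$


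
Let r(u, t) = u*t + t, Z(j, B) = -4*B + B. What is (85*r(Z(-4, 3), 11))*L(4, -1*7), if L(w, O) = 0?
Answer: 0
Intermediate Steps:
Z(j, B) = -3*B
r(u, t) = t + t*u (r(u, t) = t*u + t = t + t*u)
(85*r(Z(-4, 3), 11))*L(4, -1*7) = (85*(11*(1 - 3*3)))*0 = (85*(11*(1 - 9)))*0 = (85*(11*(-8)))*0 = (85*(-88))*0 = -7480*0 = 0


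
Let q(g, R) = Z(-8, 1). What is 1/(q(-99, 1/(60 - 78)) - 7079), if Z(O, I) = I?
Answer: -1/7078 ≈ -0.00014128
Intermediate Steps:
q(g, R) = 1
1/(q(-99, 1/(60 - 78)) - 7079) = 1/(1 - 7079) = 1/(-7078) = -1/7078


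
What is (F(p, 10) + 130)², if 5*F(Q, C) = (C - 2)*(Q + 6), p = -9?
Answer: 391876/25 ≈ 15675.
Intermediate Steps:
F(Q, C) = (-2 + C)*(6 + Q)/5 (F(Q, C) = ((C - 2)*(Q + 6))/5 = ((-2 + C)*(6 + Q))/5 = (-2 + C)*(6 + Q)/5)
(F(p, 10) + 130)² = ((-12/5 - ⅖*(-9) + (6/5)*10 + (⅕)*10*(-9)) + 130)² = ((-12/5 + 18/5 + 12 - 18) + 130)² = (-24/5 + 130)² = (626/5)² = 391876/25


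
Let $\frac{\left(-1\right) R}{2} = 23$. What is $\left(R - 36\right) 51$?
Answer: $-4182$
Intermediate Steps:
$R = -46$ ($R = \left(-2\right) 23 = -46$)
$\left(R - 36\right) 51 = \left(-46 - 36\right) 51 = \left(-82\right) 51 = -4182$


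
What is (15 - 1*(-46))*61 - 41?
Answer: 3680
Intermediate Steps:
(15 - 1*(-46))*61 - 41 = (15 + 46)*61 - 41 = 61*61 - 41 = 3721 - 41 = 3680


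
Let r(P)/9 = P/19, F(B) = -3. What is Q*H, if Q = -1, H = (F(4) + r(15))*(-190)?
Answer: 780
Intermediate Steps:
r(P) = 9*P/19 (r(P) = 9*(P/19) = 9*P/19)
H = -780 (H = (-3 + (9/19)*15)*(-190) = (-3 + 135/19)*(-190) = (78/19)*(-190) = -780)
Q*H = -1*(-780) = 780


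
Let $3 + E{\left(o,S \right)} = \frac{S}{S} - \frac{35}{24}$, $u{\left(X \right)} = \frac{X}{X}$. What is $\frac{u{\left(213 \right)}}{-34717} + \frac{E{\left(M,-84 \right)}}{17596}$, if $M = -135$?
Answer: $- \frac{39805}{176640096} \approx -0.00022535$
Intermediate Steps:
$u{\left(X \right)} = 1$
$E{\left(o,S \right)} = - \frac{83}{24}$ ($E{\left(o,S \right)} = -3 + \left(\frac{S}{S} - \frac{35}{24}\right) = -3 + \left(1 - \frac{35}{24}\right) = -3 - \frac{11}{24} = - \frac{83}{24}$)
$\frac{u{\left(213 \right)}}{-34717} + \frac{E{\left(M,-84 \right)}}{17596} = 1 \frac{1}{-34717} - \frac{83}{24 \cdot 17596} = 1 \left(- \frac{1}{34717}\right) - \frac{1}{5088} = - \frac{1}{34717} - \frac{1}{5088} = - \frac{39805}{176640096}$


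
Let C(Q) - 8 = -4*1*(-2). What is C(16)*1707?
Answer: 27312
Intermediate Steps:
C(Q) = 16 (C(Q) = 8 - 4*1*(-2) = 8 - 4*(-2) = 8 + 8 = 16)
C(16)*1707 = 16*1707 = 27312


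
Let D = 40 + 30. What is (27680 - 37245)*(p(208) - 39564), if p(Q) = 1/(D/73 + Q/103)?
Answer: 8474481886805/22394 ≈ 3.7843e+8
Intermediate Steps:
D = 70
p(Q) = 1/(70/73 + Q/103)
(27680 - 37245)*(p(208) - 39564) = (27680 - 37245)*(7519/(7210 + 73*208) - 39564) = -9565*(7519/(7210 + 15184) - 39564) = -9565*(7519/22394 - 39564) = -9565*(-885988697/22394) = 8474481886805/22394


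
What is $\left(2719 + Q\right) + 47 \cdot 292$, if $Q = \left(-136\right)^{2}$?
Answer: $34939$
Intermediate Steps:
$Q = 18496$
$\left(2719 + Q\right) + 47 \cdot 292 = \left(2719 + 18496\right) + 47 \cdot 292 = 21215 + 13724 = 34939$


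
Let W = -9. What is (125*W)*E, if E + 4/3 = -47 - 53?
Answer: 114000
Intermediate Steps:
E = -304/3 (E = -4/3 + (-47 - 53) = -4/3 - 100 = -304/3 ≈ -101.33)
(125*W)*E = (125*(-9))*(-304/3) = -1125*(-304/3) = 114000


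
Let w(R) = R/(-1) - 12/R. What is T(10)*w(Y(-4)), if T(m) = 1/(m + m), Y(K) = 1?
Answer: -13/20 ≈ -0.65000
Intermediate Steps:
T(m) = 1/(2*m)
w(R) = -R - 12/R (w(R) = R*(-1) - 12/R = -R - 12/R)
T(10)*w(Y(-4)) = ((1/2)/10)*(-1*1 - 12/1) = ((1/2)*(1/10))*(-1 - 12*1) = (-1 - 12)/20 = (1/20)*(-13) = -13/20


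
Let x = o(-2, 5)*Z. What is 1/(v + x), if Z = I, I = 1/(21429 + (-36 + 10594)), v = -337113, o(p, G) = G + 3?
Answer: -31987/10783233523 ≈ -2.9664e-6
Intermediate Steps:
o(p, G) = 3 + G
I = 1/31987 (I = 1/(21429 + 10558) = 1/31987 ≈ 3.1263e-5)
Z = 1/31987 ≈ 3.1263e-5
x = 8/31987 (x = (3 + 5)*(1/31987) = 8*(1/31987) = 8/31987 ≈ 0.00025010)
1/(v + x) = 1/(-337113 + 8/31987) = 1/(-10783233523/31987) = -31987/10783233523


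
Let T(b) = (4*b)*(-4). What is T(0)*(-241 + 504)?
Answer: 0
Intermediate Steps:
T(b) = -16*b
T(0)*(-241 + 504) = (-16*0)*(-241 + 504) = 0*263 = 0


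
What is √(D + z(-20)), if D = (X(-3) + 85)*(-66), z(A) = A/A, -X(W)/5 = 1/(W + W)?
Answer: 4*I*√354 ≈ 75.26*I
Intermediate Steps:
X(W) = -5/(2*W) (X(W) = -5/(W + W) = -5*1/(2*W) = -5/(2*W))
z(A) = 1
D = -5665 (D = (-5/2/(-3) + 85)*(-66) = (-5/2*(-⅓) + 85)*(-66) = (⅚ + 85)*(-66) = (515/6)*(-66) = -5665)
√(D + z(-20)) = √(-5665 + 1) = √(-5664) = 4*I*√354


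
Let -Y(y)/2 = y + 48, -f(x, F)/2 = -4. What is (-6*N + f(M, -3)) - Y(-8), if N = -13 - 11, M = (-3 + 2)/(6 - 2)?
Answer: 232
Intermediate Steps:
M = -1/4 ≈ -0.25000
f(x, F) = 8 (f(x, F) = -2*(-4) = 8)
N = -24
Y(y) = -96 - 2*y (Y(y) = -2*(y + 48) = -2*(48 + y) = -96 - 2*y)
(-6*N + f(M, -3)) - Y(-8) = (-6*(-24) + 8) - (-96 - 2*(-8)) = (144 + 8) - (-96 + 16) = 152 - 1*(-80) = 152 + 80 = 232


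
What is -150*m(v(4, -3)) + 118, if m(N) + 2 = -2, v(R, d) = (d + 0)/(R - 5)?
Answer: 718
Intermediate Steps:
v(R, d) = d/(-5 + R)
m(N) = -4 (m(N) = -2 - 2 = -4)
-150*m(v(4, -3)) + 118 = -150*(-4) + 118 = 600 + 118 = 718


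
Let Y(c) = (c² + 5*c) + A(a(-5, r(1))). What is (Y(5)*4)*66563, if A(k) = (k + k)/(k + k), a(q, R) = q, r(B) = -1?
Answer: 13578852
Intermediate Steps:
A(k) = 1 (A(k) = (2*k)/((2*k)) = (2*k)*(1/(2*k)) = 1)
Y(c) = 1 + c² + 5*c (Y(c) = (c² + 5*c) + 1 = 1 + c² + 5*c)
(Y(5)*4)*66563 = ((1 + 5² + 5*5)*4)*66563 = ((1 + 25 + 25)*4)*66563 = (51*4)*66563 = 204*66563 = 13578852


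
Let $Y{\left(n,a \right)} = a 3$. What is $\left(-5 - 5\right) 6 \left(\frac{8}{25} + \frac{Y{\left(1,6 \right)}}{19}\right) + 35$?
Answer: $- \frac{3899}{95} \approx -41.042$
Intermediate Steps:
$Y{\left(n,a \right)} = 3 a$
$\left(-5 - 5\right) 6 \left(\frac{8}{25} + \frac{Y{\left(1,6 \right)}}{19}\right) + 35 = \left(-5 - 5\right) 6 \left(\frac{8}{25} + \frac{3 \cdot 6}{19}\right) + 35 = \left(-10\right) 6 \left(8 \cdot \frac{1}{25} + 18 \cdot \frac{1}{19}\right) + 35 = - 60 \left(\frac{8}{25} + \frac{18}{19}\right) + 35 = \left(-60\right) \frac{602}{475} + 35 = - \frac{7224}{95} + 35 = - \frac{3899}{95}$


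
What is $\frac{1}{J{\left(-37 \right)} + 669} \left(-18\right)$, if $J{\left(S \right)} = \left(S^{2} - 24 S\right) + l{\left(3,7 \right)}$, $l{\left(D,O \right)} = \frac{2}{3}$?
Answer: $- \frac{27}{4390} \approx -0.0061503$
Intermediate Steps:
$l{\left(D,O \right)} = \frac{2}{3}$ ($l{\left(D,O \right)} = 2 \cdot \frac{1}{3} = \frac{2}{3}$)
$J{\left(S \right)} = \frac{2}{3} + S^{2} - 24 S$ ($J{\left(S \right)} = \left(S^{2} - 24 S\right) + \frac{2}{3} = \frac{2}{3} + S^{2} - 24 S$)
$\frac{1}{J{\left(-37 \right)} + 669} \left(-18\right) = \frac{1}{\left(\frac{2}{3} + \left(-37\right)^{2} - -888\right) + 669} \left(-18\right) = \frac{1}{\left(\frac{2}{3} + 1369 + 888\right) + 669} \left(-18\right) = \frac{1}{\frac{6773}{3} + 669} \left(-18\right) = \frac{1}{\frac{8780}{3}} \left(-18\right) = \frac{3}{8780} \left(-18\right) = - \frac{27}{4390}$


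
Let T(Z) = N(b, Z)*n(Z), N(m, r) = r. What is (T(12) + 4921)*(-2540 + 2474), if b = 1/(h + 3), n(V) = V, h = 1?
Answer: -334290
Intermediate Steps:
b = ¼ (b = 1/(1 + 3) = 1/4 = ¼ ≈ 0.25000)
T(Z) = Z² (T(Z) = Z*Z = Z²)
(T(12) + 4921)*(-2540 + 2474) = (12² + 4921)*(-2540 + 2474) = (144 + 4921)*(-66) = 5065*(-66) = -334290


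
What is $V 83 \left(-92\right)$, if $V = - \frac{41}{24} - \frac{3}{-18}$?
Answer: $\frac{70633}{6} \approx 11772.0$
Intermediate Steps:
$V = - \frac{37}{24}$ ($V = \left(-41\right) \frac{1}{24} - - \frac{1}{6} = - \frac{41}{24} + \frac{1}{6} = - \frac{37}{24} \approx -1.5417$)
$V 83 \left(-92\right) = \left(- \frac{37}{24}\right) 83 \left(-92\right) = \left(- \frac{3071}{24}\right) \left(-92\right) = \frac{70633}{6}$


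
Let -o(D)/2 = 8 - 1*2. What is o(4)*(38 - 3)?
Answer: -420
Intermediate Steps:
o(D) = -12 (o(D) = -2*(8 - 1*2) = -2*(8 - 2) = -2*6 = -12)
o(4)*(38 - 3) = -12*(38 - 3) = -12*35 = -420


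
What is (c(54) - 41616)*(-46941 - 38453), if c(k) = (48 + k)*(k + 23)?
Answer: 2883072228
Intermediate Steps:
c(k) = (23 + k)*(48 + k) (c(k) = (48 + k)*(23 + k) = (23 + k)*(48 + k))
(c(54) - 41616)*(-46941 - 38453) = ((1104 + 54² + 71*54) - 41616)*(-46941 - 38453) = ((1104 + 2916 + 3834) - 41616)*(-85394) = (7854 - 41616)*(-85394) = -33762*(-85394) = 2883072228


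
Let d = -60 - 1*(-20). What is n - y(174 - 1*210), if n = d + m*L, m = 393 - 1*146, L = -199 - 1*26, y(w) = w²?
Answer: -56911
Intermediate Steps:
d = -40 (d = -60 + 20 = -40)
L = -225 (L = -199 - 26 = -225)
m = 247 (m = 393 - 146 = 247)
n = -55615 (n = -40 + 247*(-225) = -40 - 55575 = -55615)
n - y(174 - 1*210) = -55615 - (174 - 1*210)² = -55615 - (174 - 210)² = -55615 - 1*(-36)² = -55615 - 1*1296 = -55615 - 1296 = -56911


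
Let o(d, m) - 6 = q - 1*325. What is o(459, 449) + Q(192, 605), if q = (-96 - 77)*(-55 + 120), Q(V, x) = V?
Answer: -11372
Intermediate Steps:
q = -11245 (q = -173*65 = -11245)
o(d, m) = -11564 (o(d, m) = 6 + (-11245 - 1*325) = 6 + (-11245 - 325) = 6 - 11570 = -11564)
o(459, 449) + Q(192, 605) = -11564 + 192 = -11372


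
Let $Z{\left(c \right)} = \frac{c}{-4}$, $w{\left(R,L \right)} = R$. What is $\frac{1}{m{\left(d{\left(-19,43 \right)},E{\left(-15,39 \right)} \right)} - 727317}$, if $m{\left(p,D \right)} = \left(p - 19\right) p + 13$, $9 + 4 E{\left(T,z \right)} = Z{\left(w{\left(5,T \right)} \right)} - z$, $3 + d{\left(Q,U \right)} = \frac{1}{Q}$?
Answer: $- \frac{361}{262532442} \approx -1.3751 \cdot 10^{-6}$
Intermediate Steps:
$d{\left(Q,U \right)} = -3 + \frac{1}{Q}$
$Z{\left(c \right)} = - \frac{c}{4}$ ($Z{\left(c \right)} = c \left(- \frac{1}{4}\right) = - \frac{c}{4}$)
$E{\left(T,z \right)} = - \frac{41}{16} - \frac{z}{4}$ ($E{\left(T,z \right)} = - \frac{9}{4} + \frac{\left(- \frac{1}{4}\right) 5 - z}{4} = - \frac{9}{4} + \frac{- \frac{5}{4} - z}{4} = - \frac{9}{4} - \left(\frac{5}{16} + \frac{z}{4}\right) = - \frac{41}{16} - \frac{z}{4}$)
$m{\left(p,D \right)} = 13 + p \left(-19 + p\right)$ ($m{\left(p,D \right)} = \left(-19 + p\right) p + 13 = p \left(-19 + p\right) + 13 = 13 + p \left(-19 + p\right)$)
$\frac{1}{m{\left(d{\left(-19,43 \right)},E{\left(-15,39 \right)} \right)} - 727317} = \frac{1}{\left(13 + \left(-3 + \frac{1}{-19}\right)^{2} - 19 \left(-3 + \frac{1}{-19}\right)\right) - 727317} = \frac{1}{\left(13 + \left(-3 - \frac{1}{19}\right)^{2} - 19 \left(-3 - \frac{1}{19}\right)\right) - 727317} = \frac{1}{\left(13 + \left(- \frac{58}{19}\right)^{2} - -58\right) - 727317} = \frac{1}{\left(13 + \frac{3364}{361} + 58\right) - 727317} = \frac{1}{\frac{28995}{361} - 727317} = \frac{1}{- \frac{262532442}{361}} = - \frac{361}{262532442}$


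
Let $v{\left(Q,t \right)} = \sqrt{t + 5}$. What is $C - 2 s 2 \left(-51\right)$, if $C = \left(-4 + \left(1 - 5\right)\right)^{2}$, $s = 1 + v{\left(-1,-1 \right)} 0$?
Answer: $13056$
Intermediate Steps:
$v{\left(Q,t \right)} = \sqrt{5 + t}$
$s = 1$ ($s = 1 + \sqrt{5 - 1} \cdot 0 = 1 + \sqrt{4} \cdot 0 = 1 + 2 \cdot 0 = 1 + 0 = 1$)
$C = 64$ ($C = \left(-4 - 4\right)^{2} = \left(-8\right)^{2} = 64$)
$C - 2 s 2 \left(-51\right) = 64 \left(-2\right) 1 \cdot 2 \left(-51\right) = 64 \left(\left(-2\right) 2\right) \left(-51\right) = 64 \left(-4\right) \left(-51\right) = \left(-256\right) \left(-51\right) = 13056$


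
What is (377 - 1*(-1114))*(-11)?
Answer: -16401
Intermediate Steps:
(377 - 1*(-1114))*(-11) = (377 + 1114)*(-11) = 1491*(-11) = -16401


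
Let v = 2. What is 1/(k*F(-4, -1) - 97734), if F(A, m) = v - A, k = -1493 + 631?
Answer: -1/102906 ≈ -9.7176e-6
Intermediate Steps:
k = -862
F(A, m) = 2 - A
1/(k*F(-4, -1) - 97734) = 1/(-862*(2 - 1*(-4)) - 97734) = 1/(-862*(2 + 4) - 97734) = 1/(-862*6 - 97734) = 1/(-5172 - 97734) = 1/(-102906) = -1/102906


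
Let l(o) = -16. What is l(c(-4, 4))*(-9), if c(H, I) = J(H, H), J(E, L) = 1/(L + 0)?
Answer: 144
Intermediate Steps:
J(E, L) = 1/L
c(H, I) = 1/H
l(c(-4, 4))*(-9) = -16*(-9) = 144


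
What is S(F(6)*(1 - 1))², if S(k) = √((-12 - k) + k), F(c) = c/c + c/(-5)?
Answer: -12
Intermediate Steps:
F(c) = 1 - c/5 (F(c) = 1 + c*(-⅕) = 1 - c/5)
S(k) = 2*I*√3 (S(k) = √(-12) = 2*I*√3)
S(F(6)*(1 - 1))² = (2*I*√3)² = -12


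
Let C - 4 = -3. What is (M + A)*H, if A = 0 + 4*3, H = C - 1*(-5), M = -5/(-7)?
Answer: 534/7 ≈ 76.286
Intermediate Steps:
C = 1 (C = 4 - 3 = 1)
M = 5/7 (M = -5*(-⅐) = 5/7 ≈ 0.71429)
H = 6 (H = 1 - 1*(-5) = 1 + 5 = 6)
A = 12 (A = 0 + 12 = 12)
(M + A)*H = (5/7 + 12)*6 = (89/7)*6 = 534/7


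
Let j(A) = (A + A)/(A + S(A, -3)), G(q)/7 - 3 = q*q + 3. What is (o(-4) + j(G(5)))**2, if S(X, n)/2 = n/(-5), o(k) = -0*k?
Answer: 4708900/1190281 ≈ 3.9561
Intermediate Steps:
o(k) = 0 (o(k) = -5*0 = 0)
S(X, n) = -2*n/5 (S(X, n) = 2*(n/(-5)) = 2*(n*(-1/5)) = 2*(-n/5) = -2*n/5)
G(q) = 42 + 7*q**2 (G(q) = 21 + 7*(q*q + 3) = 21 + 7*(q**2 + 3) = 21 + 7*(3 + q**2) = 21 + (21 + 7*q**2) = 42 + 7*q**2)
j(A) = 2*A/(6/5 + A) (j(A) = (A + A)/(A - 2/5*(-3)) = (2*A)/(A + 6/5) = (2*A)/(6/5 + A) = 2*A/(6/5 + A))
(o(-4) + j(G(5)))**2 = (0 + 10*(42 + 7*5**2)/(6 + 5*(42 + 7*5**2)))**2 = (0 + 10*(42 + 7*25)/(6 + 5*(42 + 7*25)))**2 = (0 + 10*(42 + 175)/(6 + 5*(42 + 175)))**2 = (0 + 10*217/(6 + 5*217))**2 = (0 + 10*217/(6 + 1085))**2 = (0 + 10*217/1091)**2 = (0 + 10*217*(1/1091))**2 = (0 + 2170/1091)**2 = (2170/1091)**2 = 4708900/1190281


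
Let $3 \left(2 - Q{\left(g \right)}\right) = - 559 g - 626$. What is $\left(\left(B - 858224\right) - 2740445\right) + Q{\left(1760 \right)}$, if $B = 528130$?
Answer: $- \frac{8227145}{3} \approx -2.7424 \cdot 10^{6}$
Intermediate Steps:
$Q{\left(g \right)} = \frac{632}{3} + \frac{559 g}{3}$ ($Q{\left(g \right)} = 2 - \frac{- 559 g - 626}{3} = 2 - \frac{-626 - 559 g}{3} = 2 + \left(\frac{626}{3} + \frac{559 g}{3}\right) = \frac{632}{3} + \frac{559 g}{3}$)
$\left(\left(B - 858224\right) - 2740445\right) + Q{\left(1760 \right)} = \left(\left(528130 - 858224\right) - 2740445\right) + \left(\frac{632}{3} + \frac{559}{3} \cdot 1760\right) = \left(\left(528130 - 858224\right) - 2740445\right) + \left(\frac{632}{3} + \frac{983840}{3}\right) = \left(-330094 - 2740445\right) + \frac{984472}{3} = -3070539 + \frac{984472}{3} = - \frac{8227145}{3}$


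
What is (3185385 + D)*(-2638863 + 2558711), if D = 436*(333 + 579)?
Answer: -287185978584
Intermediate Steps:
D = 397632 (D = 436*912 = 397632)
(3185385 + D)*(-2638863 + 2558711) = (3185385 + 397632)*(-2638863 + 2558711) = 3583017*(-80152) = -287185978584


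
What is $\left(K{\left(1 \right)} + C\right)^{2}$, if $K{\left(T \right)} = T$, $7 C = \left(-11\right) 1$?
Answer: $\frac{16}{49} \approx 0.32653$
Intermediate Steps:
$C = - \frac{11}{7}$ ($C = \frac{\left(-11\right) 1}{7} = \frac{1}{7} \left(-11\right) = - \frac{11}{7} \approx -1.5714$)
$\left(K{\left(1 \right)} + C\right)^{2} = \left(1 - \frac{11}{7}\right)^{2} = \left(- \frac{4}{7}\right)^{2} = \frac{16}{49}$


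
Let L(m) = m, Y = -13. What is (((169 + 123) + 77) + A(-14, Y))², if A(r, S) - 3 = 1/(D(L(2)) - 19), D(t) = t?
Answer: 39980329/289 ≈ 1.3834e+5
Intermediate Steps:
A(r, S) = 50/17 (A(r, S) = 3 + 1/(2 - 19) = 3 + 1/(-17) = 3 - 1/17 = 50/17)
(((169 + 123) + 77) + A(-14, Y))² = (((169 + 123) + 77) + 50/17)² = ((292 + 77) + 50/17)² = (369 + 50/17)² = (6323/17)² = 39980329/289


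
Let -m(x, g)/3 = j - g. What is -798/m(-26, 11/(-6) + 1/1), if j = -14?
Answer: -1596/79 ≈ -20.203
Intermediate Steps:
m(x, g) = 42 + 3*g (m(x, g) = -3*(-14 - g) = 42 + 3*g)
-798/m(-26, 11/(-6) + 1/1) = -798/(42 + 3*(11/(-6) + 1/1)) = -798/(42 + 3*(11*(-⅙) + 1*1)) = -798/(42 + 3*(-11/6 + 1)) = -798/(42 + 3*(-⅚)) = -798/(42 - 5/2) = -798/79/2 = -798*2/79 = -1596/79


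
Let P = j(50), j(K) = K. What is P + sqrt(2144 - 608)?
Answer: 50 + 16*sqrt(6) ≈ 89.192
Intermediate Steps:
P = 50
P + sqrt(2144 - 608) = 50 + sqrt(2144 - 608) = 50 + sqrt(1536) = 50 + 16*sqrt(6)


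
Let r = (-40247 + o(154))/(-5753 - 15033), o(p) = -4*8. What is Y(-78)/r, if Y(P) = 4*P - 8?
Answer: -6651520/40279 ≈ -165.14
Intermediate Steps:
o(p) = -32
Y(P) = -8 + 4*P
r = 40279/20786 (r = (-40247 - 32)/(-5753 - 15033) = -40279/(-20786) = -40279*(-1/20786) = 40279/20786 ≈ 1.9378)
Y(-78)/r = (-8 + 4*(-78))/(40279/20786) = (-8 - 312)*(20786/40279) = -320*20786/40279 = -6651520/40279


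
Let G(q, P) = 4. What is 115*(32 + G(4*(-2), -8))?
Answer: 4140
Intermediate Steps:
115*(32 + G(4*(-2), -8)) = 115*(32 + 4) = 115*36 = 4140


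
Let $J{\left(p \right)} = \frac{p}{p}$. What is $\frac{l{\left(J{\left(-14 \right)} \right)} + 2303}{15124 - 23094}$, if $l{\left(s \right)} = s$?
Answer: $- \frac{1152}{3985} \approx -0.28908$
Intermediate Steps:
$J{\left(p \right)} = 1$
$\frac{l{\left(J{\left(-14 \right)} \right)} + 2303}{15124 - 23094} = \frac{1 + 2303}{15124 - 23094} = \frac{2304}{-7970} = 2304 \left(- \frac{1}{7970}\right) = - \frac{1152}{3985}$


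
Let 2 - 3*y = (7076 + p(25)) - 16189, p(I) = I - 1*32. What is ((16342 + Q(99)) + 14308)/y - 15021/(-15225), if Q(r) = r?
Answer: 513827379/46294150 ≈ 11.099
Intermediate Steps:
p(I) = -32 + I (p(I) = I - 32 = -32 + I)
y = 9122/3 (y = 2/3 - ((7076 + (-32 + 25)) - 16189)/3 = 2/3 - ((7076 - 7) - 16189)/3 = 2/3 - (7069 - 16189)/3 = 2/3 - 1/3*(-9120) = 2/3 + 3040 = 9122/3 ≈ 3040.7)
((16342 + Q(99)) + 14308)/y - 15021/(-15225) = ((16342 + 99) + 14308)/(9122/3) - 15021/(-15225) = (16441 + 14308)*(3/9122) - 15021*(-1/15225) = 30749*(3/9122) + 5007/5075 = 92247/9122 + 5007/5075 = 513827379/46294150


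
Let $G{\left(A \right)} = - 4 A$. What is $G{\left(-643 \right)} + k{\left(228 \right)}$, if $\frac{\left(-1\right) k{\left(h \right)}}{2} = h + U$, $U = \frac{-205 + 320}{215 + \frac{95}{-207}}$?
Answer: $\frac{9392395}{4441} \approx 2114.9$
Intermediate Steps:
$U = \frac{4761}{8882}$ ($U = \frac{115}{215 + 95 \left(- \frac{1}{207}\right)} = \frac{115}{215 - \frac{95}{207}} = \frac{115}{\frac{44410}{207}} = 115 \cdot \frac{207}{44410} = \frac{4761}{8882} \approx 0.53603$)
$k{\left(h \right)} = - \frac{4761}{4441} - 2 h$ ($k{\left(h \right)} = - 2 \left(h + \frac{4761}{8882}\right) = - 2 \left(\frac{4761}{8882} + h\right) = - \frac{4761}{4441} - 2 h$)
$G{\left(-643 \right)} + k{\left(228 \right)} = \left(-4\right) \left(-643\right) - \frac{2029857}{4441} = 2572 - \frac{2029857}{4441} = \frac{9392395}{4441}$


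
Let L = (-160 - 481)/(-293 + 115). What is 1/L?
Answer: 178/641 ≈ 0.27769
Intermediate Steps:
L = 641/178 (L = -641/(-178) = -641*(-1/178) = 641/178 ≈ 3.6011)
1/L = 1/(641/178) = 178/641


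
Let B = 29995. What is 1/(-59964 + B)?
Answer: -1/29969 ≈ -3.3368e-5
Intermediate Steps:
1/(-59964 + B) = 1/(-59964 + 29995) = 1/(-29969) = -1/29969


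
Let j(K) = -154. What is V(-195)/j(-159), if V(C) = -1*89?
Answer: 89/154 ≈ 0.57792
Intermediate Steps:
V(C) = -89
V(-195)/j(-159) = -89/(-154) = -89*(-1/154) = 89/154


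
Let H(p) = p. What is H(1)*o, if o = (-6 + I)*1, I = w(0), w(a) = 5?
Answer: -1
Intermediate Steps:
I = 5
o = -1 (o = (-6 + 5)*1 = -1*1 = -1)
H(1)*o = 1*(-1) = -1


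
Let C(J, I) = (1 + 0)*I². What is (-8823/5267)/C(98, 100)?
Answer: -8823/52670000 ≈ -0.00016751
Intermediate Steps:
C(J, I) = I² (C(J, I) = 1*I² = I²)
(-8823/5267)/C(98, 100) = (-8823/5267)/(100²) = -8823*1/5267/10000 = -8823/5267*1/10000 = -8823/52670000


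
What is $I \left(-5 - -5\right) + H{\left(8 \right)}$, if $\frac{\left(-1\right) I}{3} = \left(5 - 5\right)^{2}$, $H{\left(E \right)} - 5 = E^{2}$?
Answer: $69$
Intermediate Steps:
$H{\left(E \right)} = 5 + E^{2}$
$I = 0$ ($I = - 3 \left(5 - 5\right)^{2} = - 3 \cdot 0^{2} = \left(-3\right) 0 = 0$)
$I \left(-5 - -5\right) + H{\left(8 \right)} = 0 \left(-5 - -5\right) + \left(5 + 8^{2}\right) = 0 \left(-5 + 5\right) + \left(5 + 64\right) = 0 \cdot 0 + 69 = 0 + 69 = 69$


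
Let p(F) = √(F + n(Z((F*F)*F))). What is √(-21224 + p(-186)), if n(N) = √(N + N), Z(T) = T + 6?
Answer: √(-21224 + √2*√(-93 + 5*I*√128697)) ≈ 0.149 + 145.54*I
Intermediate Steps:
Z(T) = 6 + T
n(N) = √2*√N (n(N) = √(2*N) = √2*√N)
p(F) = √(F + √2*√(6 + F³)) (p(F) = √(F + √2*√(6 + (F*F)*F)) = √(F + √2*√(6 + F²*F)) = √(F + √2*√(6 + F³)))
√(-21224 + p(-186)) = √(-21224 + √(-186 + √2*√(6 + (-186)³))) = √(-21224 + √(-186 + √2*√(6 - 6434856))) = √(-21224 + √(-186 + √2*√(-6434850))) = √(-21224 + √(-186 + √2*(5*I*√257394))) = √(-21224 + √(-186 + 10*I*√128697))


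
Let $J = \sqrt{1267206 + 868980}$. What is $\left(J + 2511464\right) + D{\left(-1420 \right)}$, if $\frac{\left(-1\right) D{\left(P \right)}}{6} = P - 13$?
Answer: $2520062 + 3 \sqrt{237354} \approx 2.5215 \cdot 10^{6}$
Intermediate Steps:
$D{\left(P \right)} = 78 - 6 P$ ($D{\left(P \right)} = - 6 \left(P - 13\right) = - 6 \left(-13 + P\right) = 78 - 6 P$)
$J = 3 \sqrt{237354}$ ($J = \sqrt{2136186} = 3 \sqrt{237354} \approx 1461.6$)
$\left(J + 2511464\right) + D{\left(-1420 \right)} = \left(3 \sqrt{237354} + 2511464\right) + \left(78 - -8520\right) = \left(2511464 + 3 \sqrt{237354}\right) + \left(78 + 8520\right) = \left(2511464 + 3 \sqrt{237354}\right) + 8598 = 2520062 + 3 \sqrt{237354}$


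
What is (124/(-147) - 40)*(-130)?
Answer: 780520/147 ≈ 5309.7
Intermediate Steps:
(124/(-147) - 40)*(-130) = (124*(-1/147) - 40)*(-130) = (-124/147 - 40)*(-130) = -6004/147*(-130) = 780520/147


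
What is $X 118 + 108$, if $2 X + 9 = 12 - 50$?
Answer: $-2665$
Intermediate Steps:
$X = - \frac{47}{2}$ ($X = - \frac{9}{2} + \frac{12 - 50}{2} = - \frac{9}{2} + \frac{1}{2} \left(-38\right) = - \frac{9}{2} - 19 = - \frac{47}{2} \approx -23.5$)
$X 118 + 108 = \left(- \frac{47}{2}\right) 118 + 108 = -2773 + 108 = -2665$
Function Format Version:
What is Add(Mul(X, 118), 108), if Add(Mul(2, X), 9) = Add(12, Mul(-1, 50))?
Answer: -2665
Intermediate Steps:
X = Rational(-47, 2) (X = Add(Rational(-9, 2), Mul(Rational(1, 2), Add(12, Mul(-1, 50)))) = Add(Rational(-9, 2), Mul(Rational(1, 2), Add(12, -50))) = Add(Rational(-9, 2), Mul(Rational(1, 2), -38)) = Add(Rational(-9, 2), -19) = Rational(-47, 2) ≈ -23.500)
Add(Mul(X, 118), 108) = Add(Mul(Rational(-47, 2), 118), 108) = Add(-2773, 108) = -2665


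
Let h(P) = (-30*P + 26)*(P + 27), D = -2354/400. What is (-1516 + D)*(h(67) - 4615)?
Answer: 58169792847/200 ≈ 2.9085e+8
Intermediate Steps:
D = -1177/200 (D = -2354*1/400 = -1177/200 ≈ -5.8850)
h(P) = (26 - 30*P)*(27 + P)
(-1516 + D)*(h(67) - 4615) = (-1516 - 1177/200)*((702 - 784*67 - 30*67**2) - 4615) = -304377*((702 - 52528 - 30*4489) - 4615)/200 = -304377*((702 - 52528 - 134670) - 4615)/200 = -304377*(-186496 - 4615)/200 = -304377/200*(-191111) = 58169792847/200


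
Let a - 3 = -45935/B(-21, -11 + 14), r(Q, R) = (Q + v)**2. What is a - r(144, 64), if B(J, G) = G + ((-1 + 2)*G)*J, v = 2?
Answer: -246569/12 ≈ -20547.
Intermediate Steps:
B(J, G) = G + G*J (B(J, G) = G + (1*G)*J = G + G*J)
r(Q, R) = (2 + Q)**2 (r(Q, R) = (Q + 2)**2 = (2 + Q)**2)
a = 9223/12 (a = 3 - 45935*1/((1 - 21)*(-11 + 14)) = 3 - 45935/(3*(-20)) = 3 - 45935/(-60) = 3 - 45935*(-1/60) = 3 + 9187/12 = 9223/12 ≈ 768.58)
a - r(144, 64) = 9223/12 - (2 + 144)**2 = 9223/12 - 1*146**2 = 9223/12 - 1*21316 = 9223/12 - 21316 = -246569/12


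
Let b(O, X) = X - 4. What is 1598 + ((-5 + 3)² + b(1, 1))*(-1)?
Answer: 1597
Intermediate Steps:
b(O, X) = -4 + X
1598 + ((-5 + 3)² + b(1, 1))*(-1) = 1598 + ((-5 + 3)² + (-4 + 1))*(-1) = 1598 + ((-2)² - 3)*(-1) = 1598 + (4 - 3)*(-1) = 1598 + 1*(-1) = 1598 - 1 = 1597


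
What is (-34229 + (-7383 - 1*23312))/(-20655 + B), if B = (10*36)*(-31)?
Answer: 64924/31815 ≈ 2.0407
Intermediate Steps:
B = -11160 (B = 360*(-31) = -11160)
(-34229 + (-7383 - 1*23312))/(-20655 + B) = (-34229 + (-7383 - 1*23312))/(-20655 - 11160) = (-34229 + (-7383 - 23312))/(-31815) = (-34229 - 30695)*(-1/31815) = -64924*(-1/31815) = 64924/31815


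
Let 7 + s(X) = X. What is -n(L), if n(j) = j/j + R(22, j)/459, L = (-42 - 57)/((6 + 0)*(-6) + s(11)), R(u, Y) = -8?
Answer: -451/459 ≈ -0.98257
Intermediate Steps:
s(X) = -7 + X
L = 99/32 (L = (-42 - 57)/((6 + 0)*(-6) + (-7 + 11)) = -99/(6*(-6) + 4) = -99/(-36 + 4) = -99/(-32) = -99*(-1/32) = 99/32 ≈ 3.0938)
n(j) = 451/459 (n(j) = j/j - 8/459 = 1 - 8*1/459 = 1 - 8/459 = 451/459)
-n(L) = -1*451/459 = -451/459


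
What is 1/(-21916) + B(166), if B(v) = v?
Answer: 3638055/21916 ≈ 166.00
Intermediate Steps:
1/(-21916) + B(166) = 1/(-21916) + 166 = -1/21916 + 166 = 3638055/21916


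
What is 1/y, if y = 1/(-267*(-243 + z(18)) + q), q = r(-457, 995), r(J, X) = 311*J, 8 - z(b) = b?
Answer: -74576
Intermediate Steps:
z(b) = 8 - b
q = -142127 (q = 311*(-457) = -142127)
y = -1/74576 (y = 1/(-267*(-243 + (8 - 1*18)) - 142127) = 1/(-267*(-243 + (8 - 18)) - 142127) = 1/(-267*(-243 - 10) - 142127) = 1/(-267*(-253) - 142127) = 1/(67551 - 142127) = 1/(-74576) = -1/74576 ≈ -1.3409e-5)
1/y = 1/(-1/74576) = -74576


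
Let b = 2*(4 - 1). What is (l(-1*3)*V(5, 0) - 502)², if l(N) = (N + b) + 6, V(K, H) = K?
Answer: 208849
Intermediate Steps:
b = 6 (b = 2*3 = 6)
l(N) = 12 + N (l(N) = (N + 6) + 6 = (6 + N) + 6 = 12 + N)
(l(-1*3)*V(5, 0) - 502)² = ((12 - 1*3)*5 - 502)² = ((12 - 3)*5 - 502)² = (9*5 - 502)² = (45 - 502)² = (-457)² = 208849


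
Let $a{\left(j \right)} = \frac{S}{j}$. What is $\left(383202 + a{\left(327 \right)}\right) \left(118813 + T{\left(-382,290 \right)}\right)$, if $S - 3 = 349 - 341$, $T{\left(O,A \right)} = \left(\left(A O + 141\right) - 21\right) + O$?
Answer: $\frac{973761202115}{327} \approx 2.9779 \cdot 10^{9}$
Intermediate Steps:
$T{\left(O,A \right)} = 120 + O + A O$ ($T{\left(O,A \right)} = \left(\left(141 + A O\right) - 21\right) + O = \left(120 + A O\right) + O = 120 + O + A O$)
$S = 11$ ($S = 3 + \left(349 - 341\right) = 3 + 8 = 11$)
$a{\left(j \right)} = \frac{11}{j}$
$\left(383202 + a{\left(327 \right)}\right) \left(118813 + T{\left(-382,290 \right)}\right) = \left(383202 + \frac{11}{327}\right) \left(118813 + \left(120 - 382 + 290 \left(-382\right)\right)\right) = \left(383202 + 11 \cdot \frac{1}{327}\right) \left(118813 - 111042\right) = \left(383202 + \frac{11}{327}\right) \left(118813 - 111042\right) = \frac{125307065}{327} \cdot 7771 = \frac{973761202115}{327}$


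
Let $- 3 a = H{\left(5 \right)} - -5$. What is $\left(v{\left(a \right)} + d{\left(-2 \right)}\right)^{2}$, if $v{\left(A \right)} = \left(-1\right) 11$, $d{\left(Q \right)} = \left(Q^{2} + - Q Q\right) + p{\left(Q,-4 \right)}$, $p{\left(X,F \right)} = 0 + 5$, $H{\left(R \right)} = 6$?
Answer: $36$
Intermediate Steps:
$p{\left(X,F \right)} = 5$
$a = - \frac{11}{3}$ ($a = - \frac{6 - -5}{3} = - \frac{6 + 5}{3} = \left(- \frac{1}{3}\right) 11 = - \frac{11}{3} \approx -3.6667$)
$d{\left(Q \right)} = 5$ ($d{\left(Q \right)} = \left(Q^{2} + - Q Q\right) + 5 = \left(Q^{2} - Q^{2}\right) + 5 = 0 + 5 = 5$)
$v{\left(A \right)} = -11$
$\left(v{\left(a \right)} + d{\left(-2 \right)}\right)^{2} = \left(-11 + 5\right)^{2} = \left(-6\right)^{2} = 36$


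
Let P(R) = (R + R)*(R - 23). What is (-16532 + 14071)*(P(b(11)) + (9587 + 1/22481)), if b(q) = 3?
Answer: -523768792508/22481 ≈ -2.3298e+7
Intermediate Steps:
P(R) = 2*R*(-23 + R) (P(R) = (2*R)*(-23 + R) = 2*R*(-23 + R))
(-16532 + 14071)*(P(b(11)) + (9587 + 1/22481)) = (-16532 + 14071)*(2*3*(-23 + 3) + (9587 + 1/22481)) = -2461*(2*3*(-20) + (9587 + 1/22481)) = -2461*(-120 + 215525348/22481) = -2461*212827628/22481 = -523768792508/22481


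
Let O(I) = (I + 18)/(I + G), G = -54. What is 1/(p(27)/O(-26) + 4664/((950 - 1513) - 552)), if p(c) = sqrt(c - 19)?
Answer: 650045/121603388 + 6216125*sqrt(2)/243206776 ≈ 0.041492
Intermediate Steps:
O(I) = (18 + I)/(-54 + I) (O(I) = (I + 18)/(I - 54) = (18 + I)/(-54 + I))
p(c) = sqrt(-19 + c)
1/(p(27)/O(-26) + 4664/((950 - 1513) - 552)) = 1/(sqrt(-19 + 27)/(((18 - 26)/(-54 - 26))) + 4664/((950 - 1513) - 552)) = 1/(sqrt(8)/((-8/(-80))) + 4664/(-563 - 552)) = 1/((2*sqrt(2))/((-1/80*(-8))) + 4664/(-1115)) = 1/((2*sqrt(2))/(1/10) + 4664*(-1/1115)) = 1/((2*sqrt(2))*10 - 4664/1115) = 1/(20*sqrt(2) - 4664/1115) = 1/(-4664/1115 + 20*sqrt(2))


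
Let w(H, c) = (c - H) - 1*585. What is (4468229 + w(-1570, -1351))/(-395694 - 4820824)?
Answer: -4467863/5216518 ≈ -0.85648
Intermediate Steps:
w(H, c) = -585 + c - H (w(H, c) = (c - H) - 585 = -585 + c - H)
(4468229 + w(-1570, -1351))/(-395694 - 4820824) = (4468229 + (-585 - 1351 - 1*(-1570)))/(-395694 - 4820824) = (4468229 + (-585 - 1351 + 1570))/(-5216518) = (4468229 - 366)*(-1/5216518) = 4467863*(-1/5216518) = -4467863/5216518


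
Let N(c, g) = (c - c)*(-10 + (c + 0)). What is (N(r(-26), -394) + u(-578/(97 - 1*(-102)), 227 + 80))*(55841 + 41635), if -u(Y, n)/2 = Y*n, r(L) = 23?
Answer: 34593452592/199 ≈ 1.7384e+8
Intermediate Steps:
u(Y, n) = -2*Y*n
N(c, g) = 0 (N(c, g) = 0*(-10 + c) = 0)
(N(r(-26), -394) + u(-578/(97 - 1*(-102)), 227 + 80))*(55841 + 41635) = (0 - 2*(-578/(97 - 1*(-102)))*(227 + 80))*(55841 + 41635) = (0 - 2*(-578/(97 + 102))*307)*97476 = (0 - 2*(-578/199)*307)*97476 = (0 + 354892/199)*97476 = (354892/199)*97476 = 34593452592/199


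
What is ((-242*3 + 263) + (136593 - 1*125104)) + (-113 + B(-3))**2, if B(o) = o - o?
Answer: 23795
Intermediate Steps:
B(o) = 0
((-242*3 + 263) + (136593 - 1*125104)) + (-113 + B(-3))**2 = ((-242*3 + 263) + (136593 - 1*125104)) + (-113 + 0)**2 = ((-726 + 263) + (136593 - 125104)) + (-113)**2 = (-463 + 11489) + 12769 = 11026 + 12769 = 23795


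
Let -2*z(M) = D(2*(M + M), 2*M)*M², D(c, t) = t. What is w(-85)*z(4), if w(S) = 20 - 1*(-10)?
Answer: -1920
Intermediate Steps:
w(S) = 30 (w(S) = 20 + 10 = 30)
z(M) = -M³ (z(M) = -2*M*M²/2 = -M³)
w(-85)*z(4) = 30*(-1*4³) = 30*(-1*64) = 30*(-64) = -1920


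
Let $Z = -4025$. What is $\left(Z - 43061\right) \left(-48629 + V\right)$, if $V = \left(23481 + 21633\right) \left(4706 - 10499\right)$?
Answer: $12307999343666$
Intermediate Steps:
$V = -261345402$ ($V = 45114 \left(-5793\right) = -261345402$)
$\left(Z - 43061\right) \left(-48629 + V\right) = \left(-4025 - 43061\right) \left(-48629 - 261345402\right) = \left(-47086\right) \left(-261394031\right) = 12307999343666$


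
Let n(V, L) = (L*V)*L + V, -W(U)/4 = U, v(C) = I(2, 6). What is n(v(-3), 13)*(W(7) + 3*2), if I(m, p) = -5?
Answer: 18700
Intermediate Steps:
v(C) = -5
W(U) = -4*U
n(V, L) = V + V*L² (n(V, L) = V*L² + V = V + V*L²)
n(v(-3), 13)*(W(7) + 3*2) = (-5*(1 + 13²))*(-4*7 + 3*2) = (-5*(1 + 169))*(-28 + 6) = -5*170*(-22) = -850*(-22) = 18700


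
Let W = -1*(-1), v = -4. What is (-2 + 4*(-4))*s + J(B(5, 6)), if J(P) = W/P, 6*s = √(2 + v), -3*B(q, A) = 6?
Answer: -½ - 3*I*√2 ≈ -0.5 - 4.2426*I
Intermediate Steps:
B(q, A) = -2 (B(q, A) = -⅓*6 = -2)
s = I*√2/6 (s = √(2 - 4)/6 = √(-2)/6 = (I*√2)/6 = I*√2/6 ≈ 0.2357*I)
W = 1
J(P) = 1/P
(-2 + 4*(-4))*s + J(B(5, 6)) = (-2 + 4*(-4))*(I*√2/6) + 1/(-2) = (-2 - 16)*(I*√2/6) - ½ = -3*I*√2 - ½ = -½ - 3*I*√2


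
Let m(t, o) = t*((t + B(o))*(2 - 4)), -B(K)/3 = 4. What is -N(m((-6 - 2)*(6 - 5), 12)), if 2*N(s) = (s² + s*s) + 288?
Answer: -102544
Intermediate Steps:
B(K) = -12 (B(K) = -3*4 = -12)
m(t, o) = t*(24 - 2*t) (m(t, o) = t*((t - 12)*(2 - 4)) = t*((-12 + t)*(-2)) = t*(24 - 2*t))
N(s) = 144 + s² (N(s) = ((s² + s*s) + 288)/2 = ((s² + s²) + 288)/2 = (2*s² + 288)/2 = (288 + 2*s²)/2 = 144 + s²)
-N(m((-6 - 2)*(6 - 5), 12)) = -(144 + (2*((-6 - 2)*(6 - 5))*(12 - (-6 - 2)*(6 - 5)))²) = -(144 + (2*(-8*1)*(12 - (-8)))²) = -(144 + (2*(-8)*(12 - 1*(-8)))²) = -(144 + (2*(-8)*(12 + 8))²) = -(144 + (2*(-8)*20)²) = -(144 + (-320)²) = -(144 + 102400) = -1*102544 = -102544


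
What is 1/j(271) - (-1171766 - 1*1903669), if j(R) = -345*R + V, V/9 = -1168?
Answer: 319866768044/104007 ≈ 3.0754e+6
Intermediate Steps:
V = -10512 (V = 9*(-1168) = -10512)
j(R) = -10512 - 345*R (j(R) = -345*R - 10512 = -10512 - 345*R)
1/j(271) - (-1171766 - 1*1903669) = 1/(-10512 - 345*271) - (-1171766 - 1*1903669) = 1/(-10512 - 93495) - (-1171766 - 1903669) = 1/(-104007) - 1*(-3075435) = -1/104007 + 3075435 = 319866768044/104007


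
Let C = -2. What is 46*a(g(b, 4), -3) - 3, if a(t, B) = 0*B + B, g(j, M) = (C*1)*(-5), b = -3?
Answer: -141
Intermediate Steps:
g(j, M) = 10 (g(j, M) = -2*1*(-5) = -2*(-5) = 10)
a(t, B) = B (a(t, B) = 0 + B = B)
46*a(g(b, 4), -3) - 3 = 46*(-3) - 3 = -138 - 3 = -141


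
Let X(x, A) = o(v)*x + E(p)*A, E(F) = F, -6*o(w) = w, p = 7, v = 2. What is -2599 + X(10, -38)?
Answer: -8605/3 ≈ -2868.3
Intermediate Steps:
o(w) = -w/6
X(x, A) = 7*A - x/3 (X(x, A) = (-⅙*2)*x + 7*A = -x/3 + 7*A = 7*A - x/3)
-2599 + X(10, -38) = -2599 + (7*(-38) - ⅓*10) = -2599 + (-266 - 10/3) = -2599 - 808/3 = -8605/3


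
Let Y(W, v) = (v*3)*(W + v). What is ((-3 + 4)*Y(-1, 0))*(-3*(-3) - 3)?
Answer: 0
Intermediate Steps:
Y(W, v) = 3*v*(W + v) (Y(W, v) = (3*v)*(W + v) = 3*v*(W + v))
((-3 + 4)*Y(-1, 0))*(-3*(-3) - 3) = ((-3 + 4)*(3*0*(-1 + 0)))*(-3*(-3) - 3) = (1*(3*0*(-1)))*(9 - 3) = (1*0)*6 = 0*6 = 0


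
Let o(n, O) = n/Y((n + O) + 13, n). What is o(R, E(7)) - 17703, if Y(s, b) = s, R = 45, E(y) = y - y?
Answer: -1026729/58 ≈ -17702.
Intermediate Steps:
E(y) = 0
o(n, O) = n/(13 + O + n) (o(n, O) = n/((n + O) + 13) = n/((O + n) + 13) = n/(13 + O + n))
o(R, E(7)) - 17703 = 45/(13 + 0 + 45) - 17703 = 45/58 - 17703 = -1026729/58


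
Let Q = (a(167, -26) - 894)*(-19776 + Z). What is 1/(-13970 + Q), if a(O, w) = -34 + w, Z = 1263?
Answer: 1/17647432 ≈ 5.6665e-8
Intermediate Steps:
Q = 17661402 (Q = ((-34 - 26) - 894)*(-19776 + 1263) = (-60 - 894)*(-18513) = -954*(-18513) = 17661402)
1/(-13970 + Q) = 1/(-13970 + 17661402) = 1/17647432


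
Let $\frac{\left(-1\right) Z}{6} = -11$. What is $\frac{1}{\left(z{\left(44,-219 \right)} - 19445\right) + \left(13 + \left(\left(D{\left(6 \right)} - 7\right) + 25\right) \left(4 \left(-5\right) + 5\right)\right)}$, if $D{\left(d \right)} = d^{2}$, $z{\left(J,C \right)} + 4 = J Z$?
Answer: $- \frac{1}{17342} \approx -5.7663 \cdot 10^{-5}$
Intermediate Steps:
$Z = 66$ ($Z = \left(-6\right) \left(-11\right) = 66$)
$z{\left(J,C \right)} = -4 + 66 J$ ($z{\left(J,C \right)} = -4 + J 66 = -4 + 66 J$)
$\frac{1}{\left(z{\left(44,-219 \right)} - 19445\right) + \left(13 + \left(\left(D{\left(6 \right)} - 7\right) + 25\right) \left(4 \left(-5\right) + 5\right)\right)} = \frac{1}{\left(\left(-4 + 66 \cdot 44\right) - 19445\right) + \left(13 + \left(\left(6^{2} - 7\right) + 25\right) \left(4 \left(-5\right) + 5\right)\right)} = \frac{1}{\left(\left(-4 + 2904\right) - 19445\right) + \left(13 + \left(\left(36 - 7\right) + 25\right) \left(-20 + 5\right)\right)} = \frac{1}{\left(2900 - 19445\right) + \left(13 + \left(29 + 25\right) \left(-15\right)\right)} = \frac{1}{-16545 + \left(13 + 54 \left(-15\right)\right)} = \frac{1}{-16545 + \left(13 - 810\right)} = \frac{1}{-16545 - 797} = \frac{1}{-17342} = - \frac{1}{17342}$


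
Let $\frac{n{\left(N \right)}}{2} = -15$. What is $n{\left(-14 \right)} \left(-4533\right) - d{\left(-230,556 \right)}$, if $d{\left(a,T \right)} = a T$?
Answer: $263870$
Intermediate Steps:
$n{\left(N \right)} = -30$ ($n{\left(N \right)} = 2 \left(-15\right) = -30$)
$d{\left(a,T \right)} = T a$
$n{\left(-14 \right)} \left(-4533\right) - d{\left(-230,556 \right)} = \left(-30\right) \left(-4533\right) - 556 \left(-230\right) = 135990 - -127880 = 135990 + 127880 = 263870$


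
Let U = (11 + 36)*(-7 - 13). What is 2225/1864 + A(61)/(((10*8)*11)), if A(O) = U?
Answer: 2573/20504 ≈ 0.12549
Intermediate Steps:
U = -940 (U = 47*(-20) = -940)
A(O) = -940
2225/1864 + A(61)/(((10*8)*11)) = 2225/1864 - 940/((10*8)*11) = 2225*(1/1864) - 940/(80*11) = 2225/1864 - 940/880 = 2225/1864 - 940*1/880 = 2225/1864 - 47/44 = 2573/20504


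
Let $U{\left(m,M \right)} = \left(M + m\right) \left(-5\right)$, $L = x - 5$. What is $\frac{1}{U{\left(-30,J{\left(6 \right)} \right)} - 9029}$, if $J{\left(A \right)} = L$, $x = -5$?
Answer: $- \frac{1}{8829} \approx -0.00011326$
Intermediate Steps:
$L = -10$ ($L = -5 - 5 = -10$)
$J{\left(A \right)} = -10$
$U{\left(m,M \right)} = - 5 M - 5 m$
$\frac{1}{U{\left(-30,J{\left(6 \right)} \right)} - 9029} = \frac{1}{\left(\left(-5\right) \left(-10\right) - -150\right) - 9029} = \frac{1}{\left(50 + 150\right) - 9029} = \frac{1}{200 - 9029} = \frac{1}{-8829} = - \frac{1}{8829}$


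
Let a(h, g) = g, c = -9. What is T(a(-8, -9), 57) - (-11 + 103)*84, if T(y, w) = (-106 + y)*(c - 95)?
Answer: 4232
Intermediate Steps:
T(y, w) = 11024 - 104*y (T(y, w) = (-106 + y)*(-9 - 95) = (-106 + y)*(-104) = 11024 - 104*y)
T(a(-8, -9), 57) - (-11 + 103)*84 = (11024 - 104*(-9)) - (-11 + 103)*84 = (11024 + 936) - 92*84 = 11960 - 1*7728 = 11960 - 7728 = 4232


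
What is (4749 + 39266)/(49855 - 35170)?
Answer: 8803/2937 ≈ 2.9973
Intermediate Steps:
(4749 + 39266)/(49855 - 35170) = 44015/14685 = 44015*(1/14685) = 8803/2937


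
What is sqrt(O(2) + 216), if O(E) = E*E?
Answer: 2*sqrt(55) ≈ 14.832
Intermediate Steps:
O(E) = E**2
sqrt(O(2) + 216) = sqrt(2**2 + 216) = sqrt(4 + 216) = sqrt(220) = 2*sqrt(55)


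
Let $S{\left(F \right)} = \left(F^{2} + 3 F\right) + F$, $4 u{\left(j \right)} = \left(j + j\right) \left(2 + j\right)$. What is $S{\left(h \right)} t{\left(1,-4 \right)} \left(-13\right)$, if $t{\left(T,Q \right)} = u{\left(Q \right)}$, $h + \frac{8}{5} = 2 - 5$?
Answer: $- \frac{3588}{25} \approx -143.52$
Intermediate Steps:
$u{\left(j \right)} = \frac{j \left(2 + j\right)}{2}$ ($u{\left(j \right)} = \frac{\left(j + j\right) \left(2 + j\right)}{4} = \frac{2 j \left(2 + j\right)}{4} = \frac{j \left(2 + j\right)}{2}$)
$h = - \frac{23}{5}$ ($h = - \frac{8}{5} + \left(2 - 5\right) = - \frac{8}{5} - 3 = - \frac{23}{5} \approx -4.6$)
$t{\left(T,Q \right)} = \frac{Q \left(2 + Q\right)}{2}$
$S{\left(F \right)} = F^{2} + 4 F$
$S{\left(h \right)} t{\left(1,-4 \right)} \left(-13\right) = - \frac{23 \left(4 - \frac{23}{5}\right)}{5} \cdot \frac{1}{2} \left(-4\right) \left(2 - 4\right) \left(-13\right) = \left(- \frac{23}{5}\right) \left(- \frac{3}{5}\right) \frac{1}{2} \left(-4\right) \left(-2\right) \left(-13\right) = \frac{69}{25} \cdot 4 \left(-13\right) = \frac{276}{25} \left(-13\right) = - \frac{3588}{25}$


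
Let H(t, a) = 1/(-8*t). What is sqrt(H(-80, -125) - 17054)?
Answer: I*sqrt(109145590)/80 ≈ 130.59*I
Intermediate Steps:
H(t, a) = -1/(8*t)
sqrt(H(-80, -125) - 17054) = sqrt(-1/8/(-80) - 17054) = sqrt(-1/8*(-1/80) - 17054) = sqrt(1/640 - 17054) = sqrt(-10914559/640) = I*sqrt(109145590)/80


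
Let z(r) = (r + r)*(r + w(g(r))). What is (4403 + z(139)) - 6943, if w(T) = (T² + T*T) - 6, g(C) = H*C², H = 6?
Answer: 7471993671090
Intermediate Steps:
g(C) = 6*C²
w(T) = -6 + 2*T² (w(T) = (T² + T²) - 6 = 2*T² - 6 = -6 + 2*T²)
z(r) = 2*r*(-6 + r + 72*r⁴) (z(r) = (r + r)*(r + (-6 + 2*(6*r²)²)) = (2*r)*(r + (-6 + 2*(36*r⁴))) = (2*r)*(r + (-6 + 72*r⁴)) = (2*r)*(-6 + r + 72*r⁴) = 2*r*(-6 + r + 72*r⁴))
(4403 + z(139)) - 6943 = (4403 + 2*139*(-6 + 139 + 72*139⁴)) - 6943 = (4403 + 2*139*(-6 + 139 + 72*373301041)) - 6943 = (4403 + 2*139*(-6 + 139 + 26877674952)) - 6943 = (4403 + 2*139*26877675085) - 6943 = (4403 + 7471993673630) - 6943 = 7471993678033 - 6943 = 7471993671090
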